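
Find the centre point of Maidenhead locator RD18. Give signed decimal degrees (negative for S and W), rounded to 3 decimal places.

-51.500, 163.000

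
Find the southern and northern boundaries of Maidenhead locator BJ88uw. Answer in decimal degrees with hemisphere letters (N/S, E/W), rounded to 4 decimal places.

8.9167° N, 8.9583° N

Field B=1, J=9: +1·20° lon, +9·10° lat → SW at lon -160°, lat 0°.
Square 8, 8: +8·2° lon, +8·1° lat → SW at lon -144°, lat 8°.
Subsquare u=20, w=22: +20·0.0833333° lon, +22·0.0416667° lat → SW at lon -142.333°, lat 8.91667°.
Cell spans 0.0833333° lon × 0.0416667° lat.
south 8.9167° N, north 8.9583° N.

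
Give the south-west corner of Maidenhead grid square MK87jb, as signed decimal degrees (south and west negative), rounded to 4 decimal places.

Field M=12, K=10: +12·20° lon, +10·10° lat → SW at lon 60°, lat 10°.
Square 8, 7: +8·2° lon, +7·1° lat → SW at lon 76°, lat 17°.
Subsquare j=9, b=1: +9·0.0833333° lon, +1·0.0416667° lat → SW at lon 76.75°, lat 17.0417°.
latitude 17.0417, longitude 76.7500.

17.0417, 76.7500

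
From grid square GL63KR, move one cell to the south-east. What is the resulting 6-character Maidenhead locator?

GL63lq

Longitude subsquare k = 10; +1 → 11 = l.
Latitude subsquare r = 17; −1 → 16 = q.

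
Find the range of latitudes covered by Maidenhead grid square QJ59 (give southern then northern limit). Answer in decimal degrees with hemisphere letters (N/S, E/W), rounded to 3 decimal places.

9.000° N, 10.000° N

Field Q=16, J=9: +16·20° lon, +9·10° lat → SW at lon 140°, lat 0°.
Square 5, 9: +5·2° lon, +9·1° lat → SW at lon 150°, lat 9°.
Cell spans 2° lon × 1° lat.
south 9.000° N, north 10.000° N.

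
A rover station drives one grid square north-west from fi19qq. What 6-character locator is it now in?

FI19pr

Longitude subsquare q = 16; −1 → 15 = p.
Latitude subsquare q = 16; +1 → 17 = r.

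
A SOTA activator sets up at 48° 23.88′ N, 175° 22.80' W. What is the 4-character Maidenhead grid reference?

AN28

Shift to the Maidenhead origin (180°W, 90°S): lon 4.62, lat 138.40.
Field: lon ⌊4.62/20⌋ = 0 → A; lat ⌊138.40/10⌋ = 13 → N.
Square: lon ⌊4.62/2⌋ = 2; lat ⌊8.40/1⌋ = 8.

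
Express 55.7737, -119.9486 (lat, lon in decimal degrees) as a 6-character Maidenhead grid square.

Offset from 180°W / 90°S: lon 60.0514°, lat 145.7737°.
Field: lon ⌊60.0514/20⌋ = 3 → D; lat ⌊145.7737/10⌋ = 14 → O.
Square: lon ⌊0.0514/2⌋ = 0; lat ⌊5.7737/1⌋ = 5.
Subsquare: lon ⌊0.0514/0.0833333⌋ = 0 → a; lat ⌊0.7737/0.0416667⌋ = 18 → s.

DO05as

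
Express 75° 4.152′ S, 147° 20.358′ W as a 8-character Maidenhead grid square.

BB64hw93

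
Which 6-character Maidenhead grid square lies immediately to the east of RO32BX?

Longitude subsquare b = 1; +1 → 2 = c.
The latitude characters are unchanged.

RO32cx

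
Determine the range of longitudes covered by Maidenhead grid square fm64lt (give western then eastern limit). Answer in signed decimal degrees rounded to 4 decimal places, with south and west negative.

Field F=5, M=12: +5·20° lon, +12·10° lat → SW at lon -80°, lat 30°.
Square 6, 4: +6·2° lon, +4·1° lat → SW at lon -68°, lat 34°.
Subsquare l=11, t=19: +11·0.0833333° lon, +19·0.0416667° lat → SW at lon -67.0833°, lat 34.7917°.
Cell spans 0.0833333° lon × 0.0416667° lat.
west -67.0833, east -67.0000.

-67.0833, -67.0000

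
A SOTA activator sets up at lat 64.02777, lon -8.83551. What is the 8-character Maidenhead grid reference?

Offset from 180°W / 90°S: lon 171.16449°, lat 154.02777°.
Field: 171.16449/20 → 8 → I, 154.02777/10 → 15 → P; chars IP.
Square: 11.16449/2 → 5, 4.02777/1 → 4; chars 54.
Subsquare: 1.16449/0.0833333 → 13 → n, 0.02777/0.0416667 → 0 → a; chars na.
Extended square: 0.08116/0.00833333 → 9, 0.02777/0.00416667 → 6; chars 96.

IP54na96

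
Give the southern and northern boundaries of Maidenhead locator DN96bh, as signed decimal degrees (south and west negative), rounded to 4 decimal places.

46.2917, 46.3333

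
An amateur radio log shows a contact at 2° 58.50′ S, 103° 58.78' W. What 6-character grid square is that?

DI87aa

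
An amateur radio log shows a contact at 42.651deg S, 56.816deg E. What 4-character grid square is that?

Shift to the Maidenhead origin (180°W, 90°S): lon 236.82, lat 47.35.
Field: lon ⌊236.82/20⌋ = 11 → L; lat ⌊47.35/10⌋ = 4 → E.
Square: lon ⌊16.82/2⌋ = 8; lat ⌊7.35/1⌋ = 7.

LE87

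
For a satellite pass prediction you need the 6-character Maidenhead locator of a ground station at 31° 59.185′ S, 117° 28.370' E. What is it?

Add 180° to longitude and 90° to latitude: 297.4728, 58.0136.
Field: 297.4728/20 → 14 → O, 58.0136/10 → 5 → F; chars OF.
Square: 17.4728/2 → 8, 8.0136/1 → 8; chars 88.
Subsquare: 1.4728/0.0833333 → 17 → r, 0.0136/0.0416667 → 0 → a; chars ra.

OF88ra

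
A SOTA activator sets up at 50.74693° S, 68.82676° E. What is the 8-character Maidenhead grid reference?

MD49jg90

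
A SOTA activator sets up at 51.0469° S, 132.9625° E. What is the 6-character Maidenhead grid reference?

PD68lw

Shift to the Maidenhead origin (180°W, 90°S): lon 312.9625, lat 38.9531.
Field: lon ⌊312.9625/20⌋ = 15 → P; lat ⌊38.9531/10⌋ = 3 → D.
Square: lon ⌊12.9625/2⌋ = 6; lat ⌊8.9531/1⌋ = 8.
Subsquare: lon ⌊0.9625/0.0833333⌋ = 11 → l; lat ⌊0.9531/0.0416667⌋ = 22 → w.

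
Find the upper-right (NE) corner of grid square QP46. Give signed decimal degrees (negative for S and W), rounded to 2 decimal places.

67.00, 150.00

Field Q=16, P=15: +16·20° lon, +15·10° lat → SW at lon 140°, lat 60°.
Square 4, 6: +4·2° lon, +6·1° lat → SW at lon 148°, lat 66°.
Cell spans 2° lon × 1° lat. NE corner is SW corner plus one full cell.
latitude 67.00, longitude 150.00.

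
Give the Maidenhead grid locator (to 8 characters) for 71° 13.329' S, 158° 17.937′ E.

QB98ds56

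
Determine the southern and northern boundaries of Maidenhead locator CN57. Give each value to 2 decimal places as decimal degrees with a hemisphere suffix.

47.00° N, 48.00° N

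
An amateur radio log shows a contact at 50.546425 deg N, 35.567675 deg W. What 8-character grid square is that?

HO20fn11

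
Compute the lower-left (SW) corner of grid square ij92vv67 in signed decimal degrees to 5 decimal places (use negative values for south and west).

Field I=8, J=9: +8·20° lon, +9·10° lat → SW at lon -20°, lat 0°.
Square 9, 2: +9·2° lon, +2·1° lat → SW at lon -2°, lat 2°.
Subsquare v=21, v=21: +21·0.0833333° lon, +21·0.0416667° lat → SW at lon -0.25°, lat 2.875°.
Extended square 6, 7: +6·0.00833333° lon, +7·0.00416667° lat → SW at lon -0.2°, lat 2.90417°.
latitude 2.90417, longitude -0.20000.

2.90417, -0.20000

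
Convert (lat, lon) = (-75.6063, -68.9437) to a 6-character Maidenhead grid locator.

FB54mj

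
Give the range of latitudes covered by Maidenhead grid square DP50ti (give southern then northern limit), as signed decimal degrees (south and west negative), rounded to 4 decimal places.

Field D=3, P=15: +3·20° lon, +15·10° lat → SW at lon -120°, lat 60°.
Square 5, 0: +5·2° lon, +0·1° lat → SW at lon -110°, lat 60°.
Subsquare t=19, i=8: +19·0.0833333° lon, +8·0.0416667° lat → SW at lon -108.417°, lat 60.3333°.
Cell spans 0.0833333° lon × 0.0416667° lat.
south 60.3333, north 60.3750.

60.3333, 60.3750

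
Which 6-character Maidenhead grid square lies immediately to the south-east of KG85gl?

KG85hk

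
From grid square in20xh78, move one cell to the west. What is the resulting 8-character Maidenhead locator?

Longitude extended square 7; −1 → 6.
The latitude characters are unchanged.

IN20xh68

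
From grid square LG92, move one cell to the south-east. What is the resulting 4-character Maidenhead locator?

Longitude square 9; +1 → 10, wraps to 0, carry into field.
Longitude field L = 11; +1 → 12 = M.
Latitude square 2; −1 → 1.

MG01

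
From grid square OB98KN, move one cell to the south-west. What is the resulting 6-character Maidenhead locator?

Longitude subsquare k = 10; −1 → 9 = j.
Latitude subsquare n = 13; −1 → 12 = m.

OB98jm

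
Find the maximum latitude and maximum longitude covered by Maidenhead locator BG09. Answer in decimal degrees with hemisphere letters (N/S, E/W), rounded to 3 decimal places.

Field B=1, G=6: +1·20° lon, +6·10° lat → SW at lon -160°, lat -30°.
Square 0, 9: +0·2° lon, +9·1° lat → SW at lon -160°, lat -21°.
Cell spans 2° lon × 1° lat. NE corner is SW corner plus one full cell.
latitude 20.000° S, longitude 158.000° W.

20.000° S, 158.000° W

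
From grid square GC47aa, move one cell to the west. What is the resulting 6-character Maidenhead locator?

GC37xa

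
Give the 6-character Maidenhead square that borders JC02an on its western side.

Longitude subsquare a = 0; −1 → -1, wraps to 23 = x, carry into square.
Longitude square 0; −1 → -1, wraps to 9, carry into field.
Longitude field J = 9; −1 → 8 = I.
The latitude characters are unchanged.

IC92xn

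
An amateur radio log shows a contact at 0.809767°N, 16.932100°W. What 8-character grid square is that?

Add 180° to longitude and 90° to latitude: 163.06790, 90.80977.
Field: 163.06790/20 → 8 → I, 90.80977/10 → 9 → J; chars IJ.
Square: 3.06790/2 → 1, 0.80977/1 → 0; chars 10.
Subsquare: 1.06790/0.0833333 → 12 → m, 0.80977/0.0416667 → 19 → t; chars mt.
Extended square: 0.06790/0.00833333 → 8, 0.01810/0.00416667 → 4; chars 84.

IJ10mt84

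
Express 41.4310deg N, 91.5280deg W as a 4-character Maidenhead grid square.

Shift to the Maidenhead origin (180°W, 90°S): lon 88.47, lat 131.43.
Field: lon ⌊88.47/20⌋ = 4 → E; lat ⌊131.43/10⌋ = 13 → N.
Square: lon ⌊8.47/2⌋ = 4; lat ⌊1.43/1⌋ = 1.

EN41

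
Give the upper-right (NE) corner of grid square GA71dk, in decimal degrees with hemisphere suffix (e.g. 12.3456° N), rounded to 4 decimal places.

88.5417° S, 45.6667° W

Field G=6, A=0: +6·20° lon, +0·10° lat → SW at lon -60°, lat -90°.
Square 7, 1: +7·2° lon, +1·1° lat → SW at lon -46°, lat -89°.
Subsquare d=3, k=10: +3·0.0833333° lon, +10·0.0416667° lat → SW at lon -45.75°, lat -88.5833°.
Cell spans 0.0833333° lon × 0.0416667° lat. NE corner is SW corner plus one full cell.
latitude 88.5417° S, longitude 45.6667° W.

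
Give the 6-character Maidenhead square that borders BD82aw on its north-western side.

Longitude subsquare a = 0; −1 → -1, wraps to 23 = x, carry into square.
Longitude square 8; −1 → 7.
Latitude subsquare w = 22; +1 → 23 = x.

BD72xx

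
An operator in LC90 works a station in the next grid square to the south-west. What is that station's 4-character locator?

LB89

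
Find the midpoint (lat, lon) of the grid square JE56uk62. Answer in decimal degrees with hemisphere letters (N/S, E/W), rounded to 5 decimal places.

43.57292° S, 11.72083° E

Field J=9, E=4: +9·20° lon, +4·10° lat → SW at lon 0°, lat -50°.
Square 5, 6: +5·2° lon, +6·1° lat → SW at lon 10°, lat -44°.
Subsquare u=20, k=10: +20·0.0833333° lon, +10·0.0416667° lat → SW at lon 11.6667°, lat -43.5833°.
Extended square 6, 2: +6·0.00833333° lon, +2·0.00416667° lat → SW at lon 11.7167°, lat -43.575°.
Cell spans 0.00833333° lon × 0.00416667° lat. Centre is SW corner plus half of each.
latitude 43.57292° S, longitude 11.72083° E.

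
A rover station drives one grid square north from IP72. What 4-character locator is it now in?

Latitude square 2; +1 → 3.
The longitude characters are unchanged.

IP73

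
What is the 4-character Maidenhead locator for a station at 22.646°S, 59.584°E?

Shift to the Maidenhead origin (180°W, 90°S): lon 239.58, lat 67.35.
Field: lon ⌊239.58/20⌋ = 11 → L; lat ⌊67.35/10⌋ = 6 → G.
Square: lon ⌊19.58/2⌋ = 9; lat ⌊7.35/1⌋ = 7.

LG97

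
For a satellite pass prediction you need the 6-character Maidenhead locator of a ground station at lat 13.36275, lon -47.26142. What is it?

Shift to the Maidenhead origin (180°W, 90°S): lon 132.7386, lat 103.3628.
Field: lon ⌊132.7386/20⌋ = 6 → G; lat ⌊103.3628/10⌋ = 10 → K.
Square: lon ⌊12.7386/2⌋ = 6; lat ⌊3.3628/1⌋ = 3.
Subsquare: lon ⌊0.7386/0.0833333⌋ = 8 → i; lat ⌊0.3628/0.0416667⌋ = 8 → i.

GK63ii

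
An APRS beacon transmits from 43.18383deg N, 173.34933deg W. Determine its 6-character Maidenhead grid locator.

AN33he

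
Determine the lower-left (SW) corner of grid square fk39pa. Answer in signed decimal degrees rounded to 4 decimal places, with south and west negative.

Field F=5, K=10: +5·20° lon, +10·10° lat → SW at lon -80°, lat 10°.
Square 3, 9: +3·2° lon, +9·1° lat → SW at lon -74°, lat 19°.
Subsquare p=15, a=0: +15·0.0833333° lon, +0·0.0416667° lat → SW at lon -72.75°, lat 19°.
latitude 19.0000, longitude -72.7500.

19.0000, -72.7500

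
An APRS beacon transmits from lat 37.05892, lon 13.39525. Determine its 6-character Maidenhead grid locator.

JM67qb

Add 180° to longitude and 90° to latitude: 193.3953, 127.0589.
Field: lon ⌊193.3953/20⌋ = 9 → J; lat ⌊127.0589/10⌋ = 12 → M.
Square: lon ⌊13.3953/2⌋ = 6; lat ⌊7.0589/1⌋ = 7.
Subsquare: lon ⌊1.3953/0.0833333⌋ = 16 → q; lat ⌊0.0589/0.0416667⌋ = 1 → b.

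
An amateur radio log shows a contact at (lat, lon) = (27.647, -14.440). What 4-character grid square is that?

Add 180° to longitude and 90° to latitude: 165.56, 117.65.
Field (20°×10°, letters A–R): lon ⌊165.56/20⌋ = 8 → I; lat ⌊117.65/10⌋ = 11 → L.
Square (2°×1°, digits 0–9): lon ⌊5.56/2⌋ = 2; lat ⌊7.65/1⌋ = 7.

IL27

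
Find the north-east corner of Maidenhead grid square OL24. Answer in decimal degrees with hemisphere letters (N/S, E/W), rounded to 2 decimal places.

25.00° N, 106.00° E

Field O=14, L=11: +14·20° lon, +11·10° lat → SW at lon 100°, lat 20°.
Square 2, 4: +2·2° lon, +4·1° lat → SW at lon 104°, lat 24°.
Cell spans 2° lon × 1° lat. NE corner is SW corner plus one full cell.
latitude 25.00° N, longitude 106.00° E.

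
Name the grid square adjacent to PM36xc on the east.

PM46ac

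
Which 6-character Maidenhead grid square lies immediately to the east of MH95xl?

NH05al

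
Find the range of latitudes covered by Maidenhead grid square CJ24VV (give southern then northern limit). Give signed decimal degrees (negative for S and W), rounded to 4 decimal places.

Field C=2, J=9: +2·20° lon, +9·10° lat → SW at lon -140°, lat 0°.
Square 2, 4: +2·2° lon, +4·1° lat → SW at lon -136°, lat 4°.
Subsquare v=21, v=21: +21·0.0833333° lon, +21·0.0416667° lat → SW at lon -134.25°, lat 4.875°.
Cell spans 0.0833333° lon × 0.0416667° lat.
south 4.8750, north 4.9167.

4.8750, 4.9167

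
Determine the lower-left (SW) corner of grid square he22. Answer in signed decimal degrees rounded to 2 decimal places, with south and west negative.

-48.00, -36.00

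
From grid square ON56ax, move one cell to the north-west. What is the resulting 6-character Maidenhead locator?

ON47xa

Longitude subsquare a = 0; −1 → -1, wraps to 23 = x, carry into square.
Longitude square 5; −1 → 4.
Latitude subsquare x = 23; +1 → 24, wraps to 0 = a, carry into square.
Latitude square 6; +1 → 7.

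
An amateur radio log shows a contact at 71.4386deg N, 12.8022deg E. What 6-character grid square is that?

Add 180° to longitude and 90° to latitude: 192.8022, 161.4386.
Field (20°×10°, letters A–R): lon ⌊192.8022/20⌋ = 9 → J; lat ⌊161.4386/10⌋ = 16 → Q.
Square (2°×1°, digits 0–9): lon ⌊12.8022/2⌋ = 6; lat ⌊1.4386/1⌋ = 1.
Subsquare (5′×2.5′, letters a–x): lon ⌊0.8022/0.0833333⌋ = 9 → j; lat ⌊0.4386/0.0416667⌋ = 10 → k.

JQ61jk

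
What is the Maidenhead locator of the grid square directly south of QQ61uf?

QQ61ue

Latitude subsquare f = 5; −1 → 4 = e.
The longitude characters are unchanged.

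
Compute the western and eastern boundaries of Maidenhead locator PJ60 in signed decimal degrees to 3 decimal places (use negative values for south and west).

132.000, 134.000

Field P=15, J=9: +15·20° lon, +9·10° lat → SW at lon 120°, lat 0°.
Square 6, 0: +6·2° lon, +0·1° lat → SW at lon 132°, lat 0°.
Cell spans 2° lon × 1° lat.
west 132.000, east 134.000.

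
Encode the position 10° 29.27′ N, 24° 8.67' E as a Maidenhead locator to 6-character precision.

Add 180° to longitude and 90° to latitude: 204.1445, 100.4878.
Field (20°×10°, letters A–R): lon ⌊204.1445/20⌋ = 10 → K; lat ⌊100.4878/10⌋ = 10 → K.
Square (2°×1°, digits 0–9): lon ⌊4.1445/2⌋ = 2; lat ⌊0.4878/1⌋ = 0.
Subsquare (5′×2.5′, letters a–x): lon ⌊0.1445/0.0833333⌋ = 1 → b; lat ⌊0.4878/0.0416667⌋ = 11 → l.

KK20bl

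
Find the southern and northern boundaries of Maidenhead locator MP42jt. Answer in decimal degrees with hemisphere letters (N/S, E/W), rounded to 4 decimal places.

62.7917° N, 62.8333° N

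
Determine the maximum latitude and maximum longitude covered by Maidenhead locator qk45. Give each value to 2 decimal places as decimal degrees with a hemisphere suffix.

16.00° N, 150.00° E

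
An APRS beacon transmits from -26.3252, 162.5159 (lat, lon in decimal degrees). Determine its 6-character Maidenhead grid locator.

Add 180° to longitude and 90° to latitude: 342.5159, 63.6748.
Field: 342.5159/20 → 17 → R, 63.6748/10 → 6 → G; chars RG.
Square: 2.5159/2 → 1, 3.6748/1 → 3; chars 13.
Subsquare: 0.5159/0.0833333 → 6 → g, 0.6748/0.0416667 → 16 → q; chars gq.

RG13gq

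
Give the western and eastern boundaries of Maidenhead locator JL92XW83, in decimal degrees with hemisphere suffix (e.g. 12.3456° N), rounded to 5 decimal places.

Field J=9, L=11: +9·20° lon, +11·10° lat → SW at lon 0°, lat 20°.
Square 9, 2: +9·2° lon, +2·1° lat → SW at lon 18°, lat 22°.
Subsquare x=23, w=22: +23·0.0833333° lon, +22·0.0416667° lat → SW at lon 19.9167°, lat 22.9167°.
Extended square 8, 3: +8·0.00833333° lon, +3·0.00416667° lat → SW at lon 19.9833°, lat 22.9292°.
Cell spans 0.00833333° lon × 0.00416667° lat.
west 19.98333° E, east 19.99167° E.

19.98333° E, 19.99167° E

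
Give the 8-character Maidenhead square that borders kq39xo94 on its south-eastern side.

KQ49ao03

Longitude extended square 9; +1 → 10, wraps to 0, carry into subsquare.
Longitude subsquare x = 23; +1 → 24, wraps to 0 = a, carry into square.
Longitude square 3; +1 → 4.
Latitude extended square 4; −1 → 3.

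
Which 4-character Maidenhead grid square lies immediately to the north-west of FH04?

Longitude square 0; −1 → -1, wraps to 9, carry into field.
Longitude field F = 5; −1 → 4 = E.
Latitude square 4; +1 → 5.

EH95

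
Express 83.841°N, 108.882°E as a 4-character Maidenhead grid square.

Add 180° to longitude and 90° to latitude: 288.88, 173.84.
Field: lon ⌊288.88/20⌋ = 14 → O; lat ⌊173.84/10⌋ = 17 → R.
Square: lon ⌊8.88/2⌋ = 4; lat ⌊3.84/1⌋ = 3.

OR43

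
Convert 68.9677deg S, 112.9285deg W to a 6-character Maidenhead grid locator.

Offset from 180°W / 90°S: lon 67.0715°, lat 21.0323°.
Field: 67.0715/20 → 3 → D, 21.0323/10 → 2 → C; chars DC.
Square: 7.0715/2 → 3, 1.0323/1 → 1; chars 31.
Subsquare: 1.0715/0.0833333 → 12 → m, 0.0323/0.0416667 → 0 → a; chars ma.

DC31ma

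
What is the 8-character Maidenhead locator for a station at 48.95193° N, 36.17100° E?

Shift to the Maidenhead origin (180°W, 90°S): lon 216.17100, lat 138.95193.
Field: lon ⌊216.17100/20⌋ = 10 → K; lat ⌊138.95193/10⌋ = 13 → N.
Square: lon ⌊16.17100/2⌋ = 8; lat ⌊8.95193/1⌋ = 8.
Subsquare: lon ⌊0.17100/0.0833333⌋ = 2 → c; lat ⌊0.95193/0.0416667⌋ = 22 → w.
Extended square: lon ⌊0.00433/0.00833333⌋ = 0; lat ⌊0.03526/0.00416667⌋ = 8.

KN88cw08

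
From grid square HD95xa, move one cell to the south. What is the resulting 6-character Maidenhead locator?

Latitude subsquare a = 0; −1 → -1, wraps to 23 = x, carry into square.
Latitude square 5; −1 → 4.
The longitude characters are unchanged.

HD94xx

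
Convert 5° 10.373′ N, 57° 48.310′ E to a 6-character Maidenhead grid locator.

LJ85ve

Shift to the Maidenhead origin (180°W, 90°S): lon 237.8052, lat 95.1729.
Field (20°×10°, letters A–R): lon ⌊237.8052/20⌋ = 11 → L; lat ⌊95.1729/10⌋ = 9 → J.
Square (2°×1°, digits 0–9): lon ⌊17.8052/2⌋ = 8; lat ⌊5.1729/1⌋ = 5.
Subsquare (5′×2.5′, letters a–x): lon ⌊1.8052/0.0833333⌋ = 21 → v; lat ⌊0.1729/0.0416667⌋ = 4 → e.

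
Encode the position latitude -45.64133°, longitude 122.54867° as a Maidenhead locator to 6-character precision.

PE14gi

Add 180° to longitude and 90° to latitude: 302.5487, 44.3587.
Field: 302.5487/20 → 15 → P, 44.3587/10 → 4 → E; chars PE.
Square: 2.5487/2 → 1, 4.3587/1 → 4; chars 14.
Subsquare: 0.5487/0.0833333 → 6 → g, 0.3587/0.0416667 → 8 → i; chars gi.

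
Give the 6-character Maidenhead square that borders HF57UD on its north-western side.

HF57te

Longitude subsquare u = 20; −1 → 19 = t.
Latitude subsquare d = 3; +1 → 4 = e.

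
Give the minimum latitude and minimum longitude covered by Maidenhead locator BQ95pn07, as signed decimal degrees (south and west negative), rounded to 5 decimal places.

75.57083, -140.75000

Field B=1, Q=16: +1·20° lon, +16·10° lat → SW at lon -160°, lat 70°.
Square 9, 5: +9·2° lon, +5·1° lat → SW at lon -142°, lat 75°.
Subsquare p=15, n=13: +15·0.0833333° lon, +13·0.0416667° lat → SW at lon -140.75°, lat 75.5417°.
Extended square 0, 7: +0·0.00833333° lon, +7·0.00416667° lat → SW at lon -140.75°, lat 75.5708°.
latitude 75.57083, longitude -140.75000.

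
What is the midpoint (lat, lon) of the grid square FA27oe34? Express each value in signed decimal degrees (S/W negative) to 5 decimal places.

-82.81458, -74.80417

Field F=5, A=0: +5·20° lon, +0·10° lat → SW at lon -80°, lat -90°.
Square 2, 7: +2·2° lon, +7·1° lat → SW at lon -76°, lat -83°.
Subsquare o=14, e=4: +14·0.0833333° lon, +4·0.0416667° lat → SW at lon -74.8333°, lat -82.8333°.
Extended square 3, 4: +3·0.00833333° lon, +4·0.00416667° lat → SW at lon -74.8083°, lat -82.8167°.
Cell spans 0.00833333° lon × 0.00416667° lat. Centre is SW corner plus half of each.
latitude -82.81458, longitude -74.80417.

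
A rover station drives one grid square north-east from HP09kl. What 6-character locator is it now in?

HP09lm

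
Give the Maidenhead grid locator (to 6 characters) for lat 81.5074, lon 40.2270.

Shift to the Maidenhead origin (180°W, 90°S): lon 220.2270, lat 171.5074.
Field: lon ⌊220.2270/20⌋ = 11 → L; lat ⌊171.5074/10⌋ = 17 → R.
Square: lon ⌊0.2270/2⌋ = 0; lat ⌊1.5074/1⌋ = 1.
Subsquare: lon ⌊0.2270/0.0833333⌋ = 2 → c; lat ⌊0.5074/0.0416667⌋ = 12 → m.

LR01cm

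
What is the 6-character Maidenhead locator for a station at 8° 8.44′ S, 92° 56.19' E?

NI61lu

Add 180° to longitude and 90° to latitude: 272.9365, 81.8593.
Field: lon ⌊272.9365/20⌋ = 13 → N; lat ⌊81.8593/10⌋ = 8 → I.
Square: lon ⌊12.9365/2⌋ = 6; lat ⌊1.8593/1⌋ = 1.
Subsquare: lon ⌊0.9365/0.0833333⌋ = 11 → l; lat ⌊0.8593/0.0416667⌋ = 20 → u.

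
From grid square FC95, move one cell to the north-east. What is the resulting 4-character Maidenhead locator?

GC06

Longitude square 9; +1 → 10, wraps to 0, carry into field.
Longitude field F = 5; +1 → 6 = G.
Latitude square 5; +1 → 6.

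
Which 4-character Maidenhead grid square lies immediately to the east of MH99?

NH09

Longitude square 9; +1 → 10, wraps to 0, carry into field.
Longitude field M = 12; +1 → 13 = N.
The latitude characters are unchanged.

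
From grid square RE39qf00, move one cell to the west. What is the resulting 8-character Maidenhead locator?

RE39pf90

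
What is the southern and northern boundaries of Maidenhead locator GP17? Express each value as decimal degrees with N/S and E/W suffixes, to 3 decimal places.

Field G=6, P=15: +6·20° lon, +15·10° lat → SW at lon -60°, lat 60°.
Square 1, 7: +1·2° lon, +7·1° lat → SW at lon -58°, lat 67°.
Cell spans 2° lon × 1° lat.
south 67.000° N, north 68.000° N.

67.000° N, 68.000° N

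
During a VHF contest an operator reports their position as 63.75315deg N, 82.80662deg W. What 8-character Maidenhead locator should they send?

EP83os30

Offset from 180°W / 90°S: lon 97.19338°, lat 153.75315°.
Field: lon ⌊97.19338/20⌋ = 4 → E; lat ⌊153.75315/10⌋ = 15 → P.
Square: lon ⌊17.19338/2⌋ = 8; lat ⌊3.75315/1⌋ = 3.
Subsquare: lon ⌊1.19338/0.0833333⌋ = 14 → o; lat ⌊0.75315/0.0416667⌋ = 18 → s.
Extended square: lon ⌊0.02671/0.00833333⌋ = 3; lat ⌊0.00315/0.00416667⌋ = 0.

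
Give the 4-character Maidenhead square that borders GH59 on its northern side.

GI50

Latitude square 9; +1 → 10, wraps to 0, carry into field.
Latitude field H = 7; +1 → 8 = I.
The longitude characters are unchanged.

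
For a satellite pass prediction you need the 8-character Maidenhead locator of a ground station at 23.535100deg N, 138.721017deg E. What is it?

Add 180° to longitude and 90° to latitude: 318.72102, 113.53510.
Field (20°×10°, letters A–R): 318.72102/20 → 15 → P, 113.53510/10 → 11 → L; chars PL.
Square (2°×1°, digits 0–9): 18.72102/2 → 9, 3.53510/1 → 3; chars 93.
Subsquare (5′×2.5′, letters a–x): 0.72102/0.0833333 → 8 → i, 0.53510/0.0416667 → 12 → m; chars im.
Extended square (30″×15″, digits 0–9): 0.05435/0.00833333 → 6, 0.03510/0.00416667 → 8; chars 68.

PL93im68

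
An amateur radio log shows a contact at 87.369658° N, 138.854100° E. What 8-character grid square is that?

Offset from 180°W / 90°S: lon 318.85410°, lat 177.36966°.
Field (20°×10°, letters A–R): lon ⌊318.85410/20⌋ = 15 → P; lat ⌊177.36966/10⌋ = 17 → R.
Square (2°×1°, digits 0–9): lon ⌊18.85410/2⌋ = 9; lat ⌊7.36966/1⌋ = 7.
Subsquare (5′×2.5′, letters a–x): lon ⌊0.85410/0.0833333⌋ = 10 → k; lat ⌊0.36966/0.0416667⌋ = 8 → i.
Extended square (30″×15″, digits 0–9): lon ⌊0.02077/0.00833333⌋ = 2; lat ⌊0.03632/0.00416667⌋ = 8.

PR97ki28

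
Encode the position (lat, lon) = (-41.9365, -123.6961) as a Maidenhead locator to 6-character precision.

CE88db

Shift to the Maidenhead origin (180°W, 90°S): lon 56.3039, lat 48.0635.
Field: lon ⌊56.3039/20⌋ = 2 → C; lat ⌊48.0635/10⌋ = 4 → E.
Square: lon ⌊16.3039/2⌋ = 8; lat ⌊8.0635/1⌋ = 8.
Subsquare: lon ⌊0.3039/0.0833333⌋ = 3 → d; lat ⌊0.0635/0.0416667⌋ = 1 → b.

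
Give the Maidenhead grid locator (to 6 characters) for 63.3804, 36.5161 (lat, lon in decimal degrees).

KP83gj

Add 180° to longitude and 90° to latitude: 216.5161, 153.3804.
Field: 216.5161/20 → 10 → K, 153.3804/10 → 15 → P; chars KP.
Square: 16.5161/2 → 8, 3.3804/1 → 3; chars 83.
Subsquare: 0.5161/0.0833333 → 6 → g, 0.3804/0.0416667 → 9 → j; chars gj.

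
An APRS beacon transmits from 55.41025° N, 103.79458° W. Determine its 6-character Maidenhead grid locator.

Offset from 180°W / 90°S: lon 76.2054°, lat 145.4102°.
Field: lon ⌊76.2054/20⌋ = 3 → D; lat ⌊145.4102/10⌋ = 14 → O.
Square: lon ⌊16.2054/2⌋ = 8; lat ⌊5.4102/1⌋ = 5.
Subsquare: lon ⌊0.2054/0.0833333⌋ = 2 → c; lat ⌊0.4102/0.0416667⌋ = 9 → j.

DO85cj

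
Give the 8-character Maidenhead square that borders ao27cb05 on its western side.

Longitude extended square 0; −1 → -1, wraps to 9, carry into subsquare.
Longitude subsquare c = 2; −1 → 1 = b.
The latitude characters are unchanged.

AO27bb95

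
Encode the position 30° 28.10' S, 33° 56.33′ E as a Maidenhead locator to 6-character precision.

Shift to the Maidenhead origin (180°W, 90°S): lon 213.9388, lat 59.5317.
Field: 213.9388/20 → 10 → K, 59.5317/10 → 5 → F; chars KF.
Square: 13.9388/2 → 6, 9.5317/1 → 9; chars 69.
Subsquare: 1.9388/0.0833333 → 23 → x, 0.5317/0.0416667 → 12 → m; chars xm.

KF69xm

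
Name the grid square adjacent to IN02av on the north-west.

HN92xw

Longitude subsquare a = 0; −1 → -1, wraps to 23 = x, carry into square.
Longitude square 0; −1 → -1, wraps to 9, carry into field.
Longitude field I = 8; −1 → 7 = H.
Latitude subsquare v = 21; +1 → 22 = w.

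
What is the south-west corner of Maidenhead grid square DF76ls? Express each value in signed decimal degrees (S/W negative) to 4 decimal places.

Field D=3, F=5: +3·20° lon, +5·10° lat → SW at lon -120°, lat -40°.
Square 7, 6: +7·2° lon, +6·1° lat → SW at lon -106°, lat -34°.
Subsquare l=11, s=18: +11·0.0833333° lon, +18·0.0416667° lat → SW at lon -105.083°, lat -33.25°.
latitude -33.2500, longitude -105.0833.

-33.2500, -105.0833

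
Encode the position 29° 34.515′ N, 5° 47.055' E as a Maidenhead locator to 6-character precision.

JL29vn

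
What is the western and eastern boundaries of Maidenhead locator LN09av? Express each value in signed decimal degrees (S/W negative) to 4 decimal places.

Field L=11, N=13: +11·20° lon, +13·10° lat → SW at lon 40°, lat 40°.
Square 0, 9: +0·2° lon, +9·1° lat → SW at lon 40°, lat 49°.
Subsquare a=0, v=21: +0·0.0833333° lon, +21·0.0416667° lat → SW at lon 40°, lat 49.875°.
Cell spans 0.0833333° lon × 0.0416667° lat.
west 40.0000, east 40.0833.

40.0000, 40.0833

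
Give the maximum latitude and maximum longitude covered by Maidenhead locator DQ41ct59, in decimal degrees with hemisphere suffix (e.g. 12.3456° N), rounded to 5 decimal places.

Field D=3, Q=16: +3·20° lon, +16·10° lat → SW at lon -120°, lat 70°.
Square 4, 1: +4·2° lon, +1·1° lat → SW at lon -112°, lat 71°.
Subsquare c=2, t=19: +2·0.0833333° lon, +19·0.0416667° lat → SW at lon -111.833°, lat 71.7917°.
Extended square 5, 9: +5·0.00833333° lon, +9·0.00416667° lat → SW at lon -111.792°, lat 71.8292°.
Cell spans 0.00833333° lon × 0.00416667° lat. NE corner is SW corner plus one full cell.
latitude 71.83333° N, longitude 111.78333° W.

71.83333° N, 111.78333° W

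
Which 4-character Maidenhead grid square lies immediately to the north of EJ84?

Latitude square 4; +1 → 5.
The longitude characters are unchanged.

EJ85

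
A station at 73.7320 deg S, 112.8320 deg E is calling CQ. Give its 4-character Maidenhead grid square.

OB66

Shift to the Maidenhead origin (180°W, 90°S): lon 292.83, lat 16.27.
Field: 292.83/20 → 14 → O, 16.27/10 → 1 → B; chars OB.
Square: 12.83/2 → 6, 6.27/1 → 6; chars 66.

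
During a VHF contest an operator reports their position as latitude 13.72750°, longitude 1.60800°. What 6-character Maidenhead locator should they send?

JK03tr

Add 180° to longitude and 90° to latitude: 181.6080, 103.7275.
Field: 181.6080/20 → 9 → J, 103.7275/10 → 10 → K; chars JK.
Square: 1.6080/2 → 0, 3.7275/1 → 3; chars 03.
Subsquare: 1.6080/0.0833333 → 19 → t, 0.7275/0.0416667 → 17 → r; chars tr.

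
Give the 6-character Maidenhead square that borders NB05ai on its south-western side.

Longitude subsquare a = 0; −1 → -1, wraps to 23 = x, carry into square.
Longitude square 0; −1 → -1, wraps to 9, carry into field.
Longitude field N = 13; −1 → 12 = M.
Latitude subsquare i = 8; −1 → 7 = h.

MB95xh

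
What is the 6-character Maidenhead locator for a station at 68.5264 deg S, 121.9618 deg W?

Shift to the Maidenhead origin (180°W, 90°S): lon 58.0382, lat 21.4736.
Field: lon ⌊58.0382/20⌋ = 2 → C; lat ⌊21.4736/10⌋ = 2 → C.
Square: lon ⌊18.0382/2⌋ = 9; lat ⌊1.4736/1⌋ = 1.
Subsquare: lon ⌊0.0382/0.0833333⌋ = 0 → a; lat ⌊0.4736/0.0416667⌋ = 11 → l.

CC91al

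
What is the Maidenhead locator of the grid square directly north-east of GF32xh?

GF42ai

Longitude subsquare x = 23; +1 → 24, wraps to 0 = a, carry into square.
Longitude square 3; +1 → 4.
Latitude subsquare h = 7; +1 → 8 = i.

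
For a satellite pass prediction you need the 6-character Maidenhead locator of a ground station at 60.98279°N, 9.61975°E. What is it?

JP40tx

Add 180° to longitude and 90° to latitude: 189.6198, 150.9828.
Field (20°×10°, letters A–R): 189.6198/20 → 9 → J, 150.9828/10 → 15 → P; chars JP.
Square (2°×1°, digits 0–9): 9.6198/2 → 4, 0.9828/1 → 0; chars 40.
Subsquare (5′×2.5′, letters a–x): 1.6198/0.0833333 → 19 → t, 0.9828/0.0416667 → 23 → x; chars tx.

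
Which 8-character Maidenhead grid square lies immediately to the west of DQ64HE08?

Longitude extended square 0; −1 → -1, wraps to 9, carry into subsquare.
Longitude subsquare h = 7; −1 → 6 = g.
The latitude characters are unchanged.

DQ64ge98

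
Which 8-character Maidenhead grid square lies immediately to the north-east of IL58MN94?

IL58nn05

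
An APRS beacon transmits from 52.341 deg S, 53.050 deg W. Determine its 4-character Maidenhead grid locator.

Offset from 180°W / 90°S: lon 126.95°, lat 37.66°.
Field: 126.95/20 → 6 → G, 37.66/10 → 3 → D; chars GD.
Square: 6.95/2 → 3, 7.66/1 → 7; chars 37.

GD37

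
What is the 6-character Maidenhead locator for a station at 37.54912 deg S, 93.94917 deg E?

NF62xk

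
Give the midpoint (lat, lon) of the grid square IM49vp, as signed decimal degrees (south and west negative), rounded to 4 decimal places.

39.6458, -10.2083

Field I=8, M=12: +8·20° lon, +12·10° lat → SW at lon -20°, lat 30°.
Square 4, 9: +4·2° lon, +9·1° lat → SW at lon -12°, lat 39°.
Subsquare v=21, p=15: +21·0.0833333° lon, +15·0.0416667° lat → SW at lon -10.25°, lat 39.625°.
Cell spans 0.0833333° lon × 0.0416667° lat. Centre is SW corner plus half of each.
latitude 39.6458, longitude -10.2083.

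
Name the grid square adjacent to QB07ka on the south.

QB06kx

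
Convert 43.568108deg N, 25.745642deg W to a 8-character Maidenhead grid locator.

HN73dn06

Add 180° to longitude and 90° to latitude: 154.25436, 133.56811.
Field: 154.25436/20 → 7 → H, 133.56811/10 → 13 → N; chars HN.
Square: 14.25436/2 → 7, 3.56811/1 → 3; chars 73.
Subsquare: 0.25436/0.0833333 → 3 → d, 0.56811/0.0416667 → 13 → n; chars dn.
Extended square: 0.00436/0.00833333 → 0, 0.02644/0.00416667 → 6; chars 06.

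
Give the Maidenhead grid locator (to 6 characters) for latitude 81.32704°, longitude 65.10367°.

MR21nh

Shift to the Maidenhead origin (180°W, 90°S): lon 245.1037, lat 171.3270.
Field: lon ⌊245.1037/20⌋ = 12 → M; lat ⌊171.3270/10⌋ = 17 → R.
Square: lon ⌊5.1037/2⌋ = 2; lat ⌊1.3270/1⌋ = 1.
Subsquare: lon ⌊1.1037/0.0833333⌋ = 13 → n; lat ⌊0.3270/0.0416667⌋ = 7 → h.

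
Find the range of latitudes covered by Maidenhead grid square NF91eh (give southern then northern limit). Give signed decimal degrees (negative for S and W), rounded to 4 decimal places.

-38.7083, -38.6667

Field N=13, F=5: +13·20° lon, +5·10° lat → SW at lon 80°, lat -40°.
Square 9, 1: +9·2° lon, +1·1° lat → SW at lon 98°, lat -39°.
Subsquare e=4, h=7: +4·0.0833333° lon, +7·0.0416667° lat → SW at lon 98.3333°, lat -38.7083°.
Cell spans 0.0833333° lon × 0.0416667° lat.
south -38.7083, north -38.6667.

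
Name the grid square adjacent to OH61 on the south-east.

Longitude square 6; +1 → 7.
Latitude square 1; −1 → 0.

OH70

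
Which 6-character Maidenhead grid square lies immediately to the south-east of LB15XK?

LB25aj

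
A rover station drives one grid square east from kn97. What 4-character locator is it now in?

Longitude square 9; +1 → 10, wraps to 0, carry into field.
Longitude field K = 10; +1 → 11 = L.
The latitude characters are unchanged.

LN07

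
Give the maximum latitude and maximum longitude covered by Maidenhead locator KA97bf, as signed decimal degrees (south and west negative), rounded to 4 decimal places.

Field K=10, A=0: +10·20° lon, +0·10° lat → SW at lon 20°, lat -90°.
Square 9, 7: +9·2° lon, +7·1° lat → SW at lon 38°, lat -83°.
Subsquare b=1, f=5: +1·0.0833333° lon, +5·0.0416667° lat → SW at lon 38.0833°, lat -82.7917°.
Cell spans 0.0833333° lon × 0.0416667° lat. NE corner is SW corner plus one full cell.
latitude -82.7500, longitude 38.1667.

-82.7500, 38.1667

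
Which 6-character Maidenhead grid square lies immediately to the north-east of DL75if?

Longitude subsquare i = 8; +1 → 9 = j.
Latitude subsquare f = 5; +1 → 6 = g.

DL75jg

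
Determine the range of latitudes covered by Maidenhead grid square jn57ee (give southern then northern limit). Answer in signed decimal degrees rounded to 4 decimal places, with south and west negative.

47.1667, 47.2083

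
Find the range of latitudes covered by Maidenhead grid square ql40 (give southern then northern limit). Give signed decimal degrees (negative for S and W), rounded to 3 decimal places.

20.000, 21.000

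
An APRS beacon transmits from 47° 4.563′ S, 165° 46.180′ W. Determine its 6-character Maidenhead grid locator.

AE72cw

Offset from 180°W / 90°S: lon 14.2303°, lat 42.9239°.
Field (20°×10°, letters A–R): lon ⌊14.2303/20⌋ = 0 → A; lat ⌊42.9239/10⌋ = 4 → E.
Square (2°×1°, digits 0–9): lon ⌊14.2303/2⌋ = 7; lat ⌊2.9239/1⌋ = 2.
Subsquare (5′×2.5′, letters a–x): lon ⌊0.2303/0.0833333⌋ = 2 → c; lat ⌊0.9239/0.0416667⌋ = 22 → w.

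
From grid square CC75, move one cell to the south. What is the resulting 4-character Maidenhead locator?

Latitude square 5; −1 → 4.
The longitude characters are unchanged.

CC74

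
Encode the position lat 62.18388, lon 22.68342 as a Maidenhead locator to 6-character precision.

KP12ie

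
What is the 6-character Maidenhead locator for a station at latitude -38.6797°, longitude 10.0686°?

JF51ah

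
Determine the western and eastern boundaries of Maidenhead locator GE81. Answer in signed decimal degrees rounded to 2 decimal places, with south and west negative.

-44.00, -42.00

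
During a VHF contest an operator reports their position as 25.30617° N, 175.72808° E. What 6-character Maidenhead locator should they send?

RL75uh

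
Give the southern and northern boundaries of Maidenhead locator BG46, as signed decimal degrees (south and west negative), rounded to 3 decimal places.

-24.000, -23.000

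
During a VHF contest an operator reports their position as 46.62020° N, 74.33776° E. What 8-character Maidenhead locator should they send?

MN76eo08

Shift to the Maidenhead origin (180°W, 90°S): lon 254.33776, lat 136.62020.
Field: 254.33776/20 → 12 → M, 136.62020/10 → 13 → N; chars MN.
Square: 14.33776/2 → 7, 6.62020/1 → 6; chars 76.
Subsquare: 0.33776/0.0833333 → 4 → e, 0.62020/0.0416667 → 14 → o; chars eo.
Extended square: 0.00443/0.00833333 → 0, 0.03687/0.00416667 → 8; chars 08.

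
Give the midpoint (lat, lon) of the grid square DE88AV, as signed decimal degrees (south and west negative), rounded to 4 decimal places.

-41.1042, -103.9583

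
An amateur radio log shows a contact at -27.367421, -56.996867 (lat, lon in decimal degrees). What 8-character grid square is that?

GG12mp01

Offset from 180°W / 90°S: lon 123.00313°, lat 62.63258°.
Field: 123.00313/20 → 6 → G, 62.63258/10 → 6 → G; chars GG.
Square: 3.00313/2 → 1, 2.63258/1 → 2; chars 12.
Subsquare: 1.00313/0.0833333 → 12 → m, 0.63258/0.0416667 → 15 → p; chars mp.
Extended square: 0.00313/0.00833333 → 0, 0.00758/0.00416667 → 1; chars 01.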